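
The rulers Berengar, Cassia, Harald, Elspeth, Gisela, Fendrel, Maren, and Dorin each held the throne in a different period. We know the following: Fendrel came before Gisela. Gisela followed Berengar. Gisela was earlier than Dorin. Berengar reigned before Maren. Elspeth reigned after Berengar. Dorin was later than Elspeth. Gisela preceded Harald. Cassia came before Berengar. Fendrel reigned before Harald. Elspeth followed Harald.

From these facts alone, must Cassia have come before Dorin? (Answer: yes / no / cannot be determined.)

Chain the constraints: Cassia → Berengar → Gisela → Dorin. Each link is directly stated, so Cassia comes before Dorin.

yes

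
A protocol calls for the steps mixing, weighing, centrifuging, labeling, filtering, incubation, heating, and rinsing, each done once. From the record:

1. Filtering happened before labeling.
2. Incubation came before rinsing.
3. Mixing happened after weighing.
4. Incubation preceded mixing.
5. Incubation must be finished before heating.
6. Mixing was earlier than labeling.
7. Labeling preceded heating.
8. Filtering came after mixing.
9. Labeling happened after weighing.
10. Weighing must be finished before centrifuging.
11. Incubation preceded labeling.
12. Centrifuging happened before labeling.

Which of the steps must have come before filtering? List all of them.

Directly stated before filtering: mixing.
Incubation reaches filtering via incubation → mixing → filtering.
Weighing reaches filtering via weighing → mixing → filtering.
No chain forces heating (or any of the others) ahead of filtering.

incubation, mixing, weighing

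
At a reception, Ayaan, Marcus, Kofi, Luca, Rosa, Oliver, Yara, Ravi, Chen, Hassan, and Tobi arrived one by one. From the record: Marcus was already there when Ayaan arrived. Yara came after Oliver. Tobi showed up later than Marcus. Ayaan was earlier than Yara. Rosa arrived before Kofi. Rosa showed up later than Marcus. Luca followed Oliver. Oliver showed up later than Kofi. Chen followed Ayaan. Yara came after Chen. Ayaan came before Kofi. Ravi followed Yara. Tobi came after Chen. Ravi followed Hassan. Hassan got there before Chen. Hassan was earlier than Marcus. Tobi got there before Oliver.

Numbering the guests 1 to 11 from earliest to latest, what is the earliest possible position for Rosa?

3

Hassan and Marcus must both come before Rosa — 2 forced predecessors.
Nothing else is forced ahead of Rosa, so their earliest slot is position 2 + 1 = 3.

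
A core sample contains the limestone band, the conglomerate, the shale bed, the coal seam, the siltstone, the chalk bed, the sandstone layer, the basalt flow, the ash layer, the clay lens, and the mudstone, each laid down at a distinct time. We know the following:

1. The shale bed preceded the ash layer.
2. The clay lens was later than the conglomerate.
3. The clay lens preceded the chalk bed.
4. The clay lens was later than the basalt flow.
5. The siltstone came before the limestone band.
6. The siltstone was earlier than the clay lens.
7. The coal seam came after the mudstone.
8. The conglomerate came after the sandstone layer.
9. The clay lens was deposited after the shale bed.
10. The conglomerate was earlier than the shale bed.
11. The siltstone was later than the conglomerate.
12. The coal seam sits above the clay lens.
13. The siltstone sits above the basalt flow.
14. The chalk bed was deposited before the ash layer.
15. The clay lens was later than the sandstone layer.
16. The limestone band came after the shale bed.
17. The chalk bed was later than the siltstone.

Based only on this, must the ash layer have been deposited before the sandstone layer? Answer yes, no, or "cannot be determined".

Tracing the constraints gives the sandstone layer → the clay lens → the chalk bed → the ash layer, so the sandstone layer must come before the ash layer.
That means the ash layer cannot be before the sandstone layer.

no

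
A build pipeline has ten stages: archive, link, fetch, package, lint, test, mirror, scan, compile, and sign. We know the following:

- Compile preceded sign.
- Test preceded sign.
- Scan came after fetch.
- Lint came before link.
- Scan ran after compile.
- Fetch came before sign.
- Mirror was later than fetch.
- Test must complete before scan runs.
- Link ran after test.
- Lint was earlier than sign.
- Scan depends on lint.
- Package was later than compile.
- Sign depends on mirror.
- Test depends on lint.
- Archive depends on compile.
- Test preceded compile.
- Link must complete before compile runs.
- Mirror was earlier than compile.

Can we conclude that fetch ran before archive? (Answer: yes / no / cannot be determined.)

Chain the constraints: fetch → mirror → compile → archive. Each link is directly stated, so fetch comes before archive.

yes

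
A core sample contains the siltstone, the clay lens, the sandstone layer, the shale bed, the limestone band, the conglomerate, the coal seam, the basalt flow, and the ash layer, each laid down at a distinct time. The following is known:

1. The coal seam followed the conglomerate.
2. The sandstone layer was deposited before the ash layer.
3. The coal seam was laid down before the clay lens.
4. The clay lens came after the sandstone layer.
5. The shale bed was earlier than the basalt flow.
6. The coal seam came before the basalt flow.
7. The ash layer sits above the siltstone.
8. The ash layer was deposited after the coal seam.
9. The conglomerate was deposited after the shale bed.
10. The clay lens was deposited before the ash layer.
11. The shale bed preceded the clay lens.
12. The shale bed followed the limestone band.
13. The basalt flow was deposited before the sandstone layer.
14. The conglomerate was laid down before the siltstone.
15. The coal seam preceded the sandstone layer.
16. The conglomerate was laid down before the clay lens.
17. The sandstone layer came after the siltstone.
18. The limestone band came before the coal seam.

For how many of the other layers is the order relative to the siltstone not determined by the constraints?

2

Forced before the siltstone: the conglomerate, the limestone band, and the shale bed; forced after the siltstone: the ash layer, the clay lens, and the sandstone layer.
That leaves the basalt flow and the coal seam with no forced order relative to the siltstone — 2.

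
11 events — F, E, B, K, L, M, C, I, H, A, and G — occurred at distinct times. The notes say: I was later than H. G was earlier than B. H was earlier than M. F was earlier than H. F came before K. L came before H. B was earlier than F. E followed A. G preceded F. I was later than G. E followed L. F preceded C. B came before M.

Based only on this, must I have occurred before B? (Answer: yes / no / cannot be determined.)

Tracing the constraints gives B → F → H → I, so B must come before I.
That means I cannot be before B.

no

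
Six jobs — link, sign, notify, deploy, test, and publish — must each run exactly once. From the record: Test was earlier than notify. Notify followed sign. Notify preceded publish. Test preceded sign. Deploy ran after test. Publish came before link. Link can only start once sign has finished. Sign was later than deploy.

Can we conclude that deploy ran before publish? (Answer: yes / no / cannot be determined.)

yes

Chain the constraints: deploy → sign → notify → publish. Each link is directly stated, so deploy comes before publish.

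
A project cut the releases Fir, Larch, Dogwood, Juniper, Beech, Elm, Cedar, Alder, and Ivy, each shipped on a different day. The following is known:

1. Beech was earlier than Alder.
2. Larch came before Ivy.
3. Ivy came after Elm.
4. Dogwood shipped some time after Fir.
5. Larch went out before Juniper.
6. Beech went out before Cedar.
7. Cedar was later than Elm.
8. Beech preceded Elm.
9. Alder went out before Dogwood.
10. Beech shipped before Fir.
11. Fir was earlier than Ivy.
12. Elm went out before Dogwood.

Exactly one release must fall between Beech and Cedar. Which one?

Elm

Tracing the constraints gives Beech → Elm → Cedar, so Elm sits after Beech and before Cedar.
No other release is forced both after Beech and before Cedar.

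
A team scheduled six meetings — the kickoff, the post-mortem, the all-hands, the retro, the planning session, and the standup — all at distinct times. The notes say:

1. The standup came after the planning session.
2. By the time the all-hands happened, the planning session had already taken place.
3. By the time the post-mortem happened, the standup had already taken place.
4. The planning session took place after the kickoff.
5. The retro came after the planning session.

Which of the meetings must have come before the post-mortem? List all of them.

Directly stated before the post-mortem: the standup.
The kickoff reaches the post-mortem via the kickoff → the planning session → the standup → the post-mortem.
The planning session reaches the post-mortem via the planning session → the standup → the post-mortem.
No chain forces the retro (or any of the others) ahead of the post-mortem.

the kickoff, the planning session, the standup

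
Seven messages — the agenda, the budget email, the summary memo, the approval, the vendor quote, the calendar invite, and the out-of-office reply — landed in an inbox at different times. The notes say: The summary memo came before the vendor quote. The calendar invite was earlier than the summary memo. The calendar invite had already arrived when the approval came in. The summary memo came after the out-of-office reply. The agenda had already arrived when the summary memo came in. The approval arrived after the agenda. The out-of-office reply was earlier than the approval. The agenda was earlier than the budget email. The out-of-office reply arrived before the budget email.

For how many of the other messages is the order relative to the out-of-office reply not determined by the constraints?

Forced after the out-of-office reply: the approval, the budget email, the summary memo, and the vendor quote.
That leaves the agenda and the calendar invite with no forced order relative to the out-of-office reply — 2.

2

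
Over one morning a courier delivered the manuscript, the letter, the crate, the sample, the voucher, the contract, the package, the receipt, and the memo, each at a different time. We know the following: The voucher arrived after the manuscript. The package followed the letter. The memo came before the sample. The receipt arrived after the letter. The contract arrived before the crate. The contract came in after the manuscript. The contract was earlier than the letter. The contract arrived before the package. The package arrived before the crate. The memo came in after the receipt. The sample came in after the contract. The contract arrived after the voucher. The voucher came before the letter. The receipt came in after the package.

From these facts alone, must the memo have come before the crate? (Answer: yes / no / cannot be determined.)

cannot be determined

No chain of stated constraints runs from the memo to the crate, and none runs from the crate to the memo either.
So the relative order of the memo and the crate is not fixed by the given facts.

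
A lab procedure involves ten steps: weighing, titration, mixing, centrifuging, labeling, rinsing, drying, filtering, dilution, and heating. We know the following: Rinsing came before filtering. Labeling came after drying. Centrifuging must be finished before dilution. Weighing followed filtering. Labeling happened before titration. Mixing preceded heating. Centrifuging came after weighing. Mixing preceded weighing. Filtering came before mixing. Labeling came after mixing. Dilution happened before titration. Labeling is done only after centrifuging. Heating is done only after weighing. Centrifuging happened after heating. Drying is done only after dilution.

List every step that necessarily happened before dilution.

centrifuging, filtering, heating, mixing, rinsing, weighing

Directly stated before dilution: centrifuging.
Filtering reaches dilution via filtering → weighing → centrifuging → dilution.
Heating reaches dilution via heating → centrifuging → dilution.
Mixing reaches dilution via mixing → heating → centrifuging → dilution.
Likewise rinsing and weighing each reach dilution by chaining the stated constraints.
No chain forces drying (or any of the others) ahead of dilution.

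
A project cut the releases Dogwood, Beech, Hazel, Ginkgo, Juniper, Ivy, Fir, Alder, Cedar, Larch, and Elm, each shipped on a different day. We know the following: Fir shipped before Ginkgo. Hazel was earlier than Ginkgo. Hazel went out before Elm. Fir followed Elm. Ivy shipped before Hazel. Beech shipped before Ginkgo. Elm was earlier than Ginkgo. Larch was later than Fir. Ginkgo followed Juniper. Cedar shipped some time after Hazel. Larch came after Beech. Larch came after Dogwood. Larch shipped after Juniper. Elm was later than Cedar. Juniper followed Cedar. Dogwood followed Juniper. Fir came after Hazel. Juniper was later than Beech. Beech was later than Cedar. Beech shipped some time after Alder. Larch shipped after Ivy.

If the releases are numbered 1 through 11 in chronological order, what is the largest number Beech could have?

Beech must come before Dogwood, Ginkgo, Juniper, and Larch — 4 releases forced after it.
Everything else can be placed before Beech in some valid order, so Beech can sit as late as position 11 − 4 = 7.

7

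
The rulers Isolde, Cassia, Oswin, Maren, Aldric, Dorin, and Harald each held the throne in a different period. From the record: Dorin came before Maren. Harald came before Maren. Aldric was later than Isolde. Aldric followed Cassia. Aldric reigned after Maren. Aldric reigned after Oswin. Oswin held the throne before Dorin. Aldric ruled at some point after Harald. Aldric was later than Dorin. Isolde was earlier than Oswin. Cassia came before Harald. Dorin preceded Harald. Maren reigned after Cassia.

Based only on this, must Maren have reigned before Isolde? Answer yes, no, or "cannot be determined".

Tracing the constraints gives Isolde → Oswin → Dorin → Maren, so Isolde must come before Maren.
That means Maren cannot be before Isolde.

no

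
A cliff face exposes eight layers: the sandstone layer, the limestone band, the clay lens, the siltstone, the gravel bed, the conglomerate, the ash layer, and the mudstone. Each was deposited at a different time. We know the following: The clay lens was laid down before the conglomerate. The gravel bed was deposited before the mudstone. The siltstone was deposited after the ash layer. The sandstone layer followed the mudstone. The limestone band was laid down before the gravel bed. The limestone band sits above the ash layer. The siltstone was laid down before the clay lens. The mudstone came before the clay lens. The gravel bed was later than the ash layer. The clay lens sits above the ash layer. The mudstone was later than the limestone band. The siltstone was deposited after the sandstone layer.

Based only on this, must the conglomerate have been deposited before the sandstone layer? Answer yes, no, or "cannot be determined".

Tracing the constraints gives the sandstone layer → the siltstone → the clay lens → the conglomerate, so the sandstone layer must come before the conglomerate.
That means the conglomerate cannot be before the sandstone layer.

no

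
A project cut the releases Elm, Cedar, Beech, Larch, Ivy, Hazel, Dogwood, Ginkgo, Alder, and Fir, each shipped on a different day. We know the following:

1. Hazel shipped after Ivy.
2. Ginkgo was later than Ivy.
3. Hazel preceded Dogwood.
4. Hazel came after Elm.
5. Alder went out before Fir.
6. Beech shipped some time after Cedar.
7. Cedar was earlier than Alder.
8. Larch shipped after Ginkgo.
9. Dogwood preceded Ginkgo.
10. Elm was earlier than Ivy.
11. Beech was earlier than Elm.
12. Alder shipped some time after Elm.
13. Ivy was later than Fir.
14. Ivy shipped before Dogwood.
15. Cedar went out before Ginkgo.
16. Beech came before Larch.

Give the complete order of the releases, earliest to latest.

The constraints fix every adjacent pair, so only one ordering works:
Cedar → Beech → Elm → Alder → Fir → Ivy → Hazel → Dogwood → Ginkgo → Larch.

Cedar, Beech, Elm, Alder, Fir, Ivy, Hazel, Dogwood, Ginkgo, Larch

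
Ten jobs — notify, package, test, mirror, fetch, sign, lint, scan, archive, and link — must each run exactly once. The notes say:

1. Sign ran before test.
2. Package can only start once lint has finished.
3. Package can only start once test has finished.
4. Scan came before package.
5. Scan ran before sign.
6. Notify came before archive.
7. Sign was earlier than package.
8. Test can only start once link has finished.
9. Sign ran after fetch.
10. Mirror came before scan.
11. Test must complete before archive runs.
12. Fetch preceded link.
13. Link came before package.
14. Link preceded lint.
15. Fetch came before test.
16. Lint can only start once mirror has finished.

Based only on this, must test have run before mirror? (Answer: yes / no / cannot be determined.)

Tracing the constraints gives mirror → scan → sign → test, so mirror must come before test.
That means test cannot be before mirror.

no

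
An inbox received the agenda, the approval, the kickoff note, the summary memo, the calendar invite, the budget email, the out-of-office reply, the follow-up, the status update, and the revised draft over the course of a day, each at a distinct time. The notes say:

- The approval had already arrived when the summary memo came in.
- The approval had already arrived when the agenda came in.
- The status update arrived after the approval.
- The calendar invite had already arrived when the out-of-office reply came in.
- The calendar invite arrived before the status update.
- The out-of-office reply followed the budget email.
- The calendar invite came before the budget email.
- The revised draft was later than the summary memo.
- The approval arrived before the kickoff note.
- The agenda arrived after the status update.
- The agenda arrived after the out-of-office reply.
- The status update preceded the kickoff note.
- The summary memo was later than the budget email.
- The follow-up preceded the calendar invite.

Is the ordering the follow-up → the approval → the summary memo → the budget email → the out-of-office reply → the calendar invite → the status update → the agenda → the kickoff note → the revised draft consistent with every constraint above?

no

The constraints require the calendar invite before the budget email, but in the proposed sequence the budget email appears ahead of the calendar invite. That one violation is enough.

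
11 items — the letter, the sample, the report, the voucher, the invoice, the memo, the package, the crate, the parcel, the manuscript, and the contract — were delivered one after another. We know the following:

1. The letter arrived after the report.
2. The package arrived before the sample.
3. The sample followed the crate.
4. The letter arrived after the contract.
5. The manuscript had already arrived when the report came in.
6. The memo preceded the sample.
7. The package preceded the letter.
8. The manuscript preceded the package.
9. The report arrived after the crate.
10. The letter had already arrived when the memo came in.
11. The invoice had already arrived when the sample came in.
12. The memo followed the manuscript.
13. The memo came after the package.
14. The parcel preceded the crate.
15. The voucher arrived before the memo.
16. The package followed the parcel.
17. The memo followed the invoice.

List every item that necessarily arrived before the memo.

the contract, the crate, the invoice, the letter, the manuscript, the package, the parcel, the report, the voucher

Directly stated before the memo: the invoice, the letter, the manuscript, the package, and the voucher.
The contract reaches the memo via the contract → the letter → the memo.
The crate reaches the memo via the crate → the report → the letter → the memo.
The parcel reaches the memo via the parcel → the package → the memo.
Likewise the report reaches the memo by chaining the stated constraints.
No chain forces the sample ahead of the memo.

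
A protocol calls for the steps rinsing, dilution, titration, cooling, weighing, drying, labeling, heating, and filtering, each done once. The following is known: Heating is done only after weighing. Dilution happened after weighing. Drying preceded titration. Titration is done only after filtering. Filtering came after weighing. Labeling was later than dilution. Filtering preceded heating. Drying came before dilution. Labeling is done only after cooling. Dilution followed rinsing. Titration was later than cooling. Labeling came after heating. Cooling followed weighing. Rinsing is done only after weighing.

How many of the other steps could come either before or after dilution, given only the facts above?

4

Forced before dilution: drying, rinsing, and weighing; forced after dilution: labeling.
That leaves cooling, filtering, heating, and titration with no forced order relative to dilution — 4.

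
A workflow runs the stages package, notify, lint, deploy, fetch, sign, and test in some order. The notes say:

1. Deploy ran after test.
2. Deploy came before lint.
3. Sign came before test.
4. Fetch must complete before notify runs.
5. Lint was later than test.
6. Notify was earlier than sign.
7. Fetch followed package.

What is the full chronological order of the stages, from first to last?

package, fetch, notify, sign, test, deploy, lint

The constraints fix every adjacent pair, so only one ordering works:
package → fetch → notify → sign → test → deploy → lint.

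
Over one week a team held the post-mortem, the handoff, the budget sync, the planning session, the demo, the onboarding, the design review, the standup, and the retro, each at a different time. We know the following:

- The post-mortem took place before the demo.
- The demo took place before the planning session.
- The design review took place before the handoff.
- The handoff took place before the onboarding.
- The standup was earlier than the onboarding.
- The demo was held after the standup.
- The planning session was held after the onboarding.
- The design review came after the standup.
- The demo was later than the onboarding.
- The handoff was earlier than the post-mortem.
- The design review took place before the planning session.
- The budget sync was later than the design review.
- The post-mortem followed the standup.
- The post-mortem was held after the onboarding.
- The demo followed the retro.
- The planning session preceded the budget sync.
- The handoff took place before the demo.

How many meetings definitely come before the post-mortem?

4

Directly stated before the post-mortem: the handoff, the onboarding, and the standup.
The design review reaches the post-mortem via the design review → the handoff → the post-mortem.
No chain forces the retro (or any of the others) ahead of the post-mortem.
That's the design review, the handoff, the onboarding, and the standup — 4 in all.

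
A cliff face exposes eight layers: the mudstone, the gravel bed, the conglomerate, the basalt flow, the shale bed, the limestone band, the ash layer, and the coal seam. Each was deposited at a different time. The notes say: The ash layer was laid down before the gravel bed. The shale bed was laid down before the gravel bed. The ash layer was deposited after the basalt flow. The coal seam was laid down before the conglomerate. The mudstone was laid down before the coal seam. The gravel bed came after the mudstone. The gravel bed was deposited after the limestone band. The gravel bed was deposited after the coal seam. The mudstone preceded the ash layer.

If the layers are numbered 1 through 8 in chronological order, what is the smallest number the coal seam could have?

2

The mudstone must come before the coal seam — 1 forced predecessor.
Nothing else is forced ahead of the coal seam, so its earliest slot is position 1 + 1 = 2.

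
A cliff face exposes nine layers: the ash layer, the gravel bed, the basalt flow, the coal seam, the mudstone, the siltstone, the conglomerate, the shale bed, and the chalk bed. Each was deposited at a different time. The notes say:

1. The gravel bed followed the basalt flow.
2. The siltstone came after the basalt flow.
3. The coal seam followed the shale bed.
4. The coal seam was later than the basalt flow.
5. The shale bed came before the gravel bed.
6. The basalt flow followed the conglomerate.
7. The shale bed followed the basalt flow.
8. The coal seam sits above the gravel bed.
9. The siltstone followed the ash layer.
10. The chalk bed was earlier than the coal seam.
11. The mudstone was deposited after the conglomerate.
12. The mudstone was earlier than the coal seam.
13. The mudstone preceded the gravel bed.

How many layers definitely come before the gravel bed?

Directly stated before the gravel bed: the basalt flow, the mudstone, and the shale bed.
The conglomerate reaches the gravel bed via the conglomerate → the basalt flow → the gravel bed.
That's the basalt flow, the conglomerate, the mudstone, and the shale bed — 4 in all.

4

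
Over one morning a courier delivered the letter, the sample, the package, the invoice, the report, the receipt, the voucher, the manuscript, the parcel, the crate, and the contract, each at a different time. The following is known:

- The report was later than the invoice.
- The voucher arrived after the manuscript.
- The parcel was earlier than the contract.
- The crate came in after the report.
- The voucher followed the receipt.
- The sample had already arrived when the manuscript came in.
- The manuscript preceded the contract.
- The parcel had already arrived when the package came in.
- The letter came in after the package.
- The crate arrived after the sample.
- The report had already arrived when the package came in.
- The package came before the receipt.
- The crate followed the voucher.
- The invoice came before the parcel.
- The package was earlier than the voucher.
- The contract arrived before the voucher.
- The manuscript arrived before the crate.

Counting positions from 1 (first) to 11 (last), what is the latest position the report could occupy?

6

The report must come before the crate, the letter, the package, the receipt, and the voucher — 5 items forced after it.
Everything else can be placed before the report in some valid order, so the report can sit as late as position 11 − 5 = 6.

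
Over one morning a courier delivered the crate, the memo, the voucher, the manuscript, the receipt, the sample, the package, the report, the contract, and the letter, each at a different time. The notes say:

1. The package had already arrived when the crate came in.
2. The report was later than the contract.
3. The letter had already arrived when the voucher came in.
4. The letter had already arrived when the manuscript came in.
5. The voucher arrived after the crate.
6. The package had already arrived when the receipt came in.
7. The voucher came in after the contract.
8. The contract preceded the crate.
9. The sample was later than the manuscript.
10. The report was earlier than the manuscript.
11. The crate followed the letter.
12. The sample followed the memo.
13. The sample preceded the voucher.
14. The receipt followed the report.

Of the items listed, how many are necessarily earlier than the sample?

5

Directly stated before the sample: the manuscript and the memo.
The contract reaches the sample via the contract → the report → the manuscript → the sample.
The letter reaches the sample via the letter → the manuscript → the sample.
The report reaches the sample via the report → the manuscript → the sample.
No chain forces the receipt (or any of the others) ahead of the sample.
That's the contract, the letter, the manuscript, the memo, and the report — 5 in all.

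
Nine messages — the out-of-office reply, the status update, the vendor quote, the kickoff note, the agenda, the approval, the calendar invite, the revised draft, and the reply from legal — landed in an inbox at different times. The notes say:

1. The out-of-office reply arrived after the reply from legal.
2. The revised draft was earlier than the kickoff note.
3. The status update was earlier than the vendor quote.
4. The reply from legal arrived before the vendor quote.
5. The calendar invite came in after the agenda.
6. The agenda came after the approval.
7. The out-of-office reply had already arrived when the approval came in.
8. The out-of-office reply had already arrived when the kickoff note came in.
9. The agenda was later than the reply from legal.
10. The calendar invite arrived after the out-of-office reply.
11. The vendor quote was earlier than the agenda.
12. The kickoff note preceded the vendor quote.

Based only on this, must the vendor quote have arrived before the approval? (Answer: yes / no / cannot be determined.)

cannot be determined

No chain of stated constraints runs from the vendor quote to the approval, and none runs from the approval to the vendor quote either.
So the relative order of the vendor quote and the approval is not fixed by the given facts.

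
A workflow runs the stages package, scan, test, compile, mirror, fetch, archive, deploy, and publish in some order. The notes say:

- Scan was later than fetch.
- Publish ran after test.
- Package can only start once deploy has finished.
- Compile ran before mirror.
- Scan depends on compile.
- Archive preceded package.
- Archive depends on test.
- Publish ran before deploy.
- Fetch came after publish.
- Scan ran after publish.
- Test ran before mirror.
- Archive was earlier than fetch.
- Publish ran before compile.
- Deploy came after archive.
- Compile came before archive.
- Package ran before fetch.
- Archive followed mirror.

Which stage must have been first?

test

Test has a chain of constraints placing it before every other stage, so test must be first.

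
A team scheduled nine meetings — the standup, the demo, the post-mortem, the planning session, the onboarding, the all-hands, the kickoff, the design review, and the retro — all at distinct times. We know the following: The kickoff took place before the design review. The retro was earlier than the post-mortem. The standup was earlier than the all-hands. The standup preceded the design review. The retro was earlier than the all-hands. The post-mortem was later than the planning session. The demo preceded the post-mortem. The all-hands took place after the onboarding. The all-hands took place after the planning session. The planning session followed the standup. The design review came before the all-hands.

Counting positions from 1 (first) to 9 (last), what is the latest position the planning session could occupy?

The planning session must come before the all-hands and the post-mortem — 2 meetings forced after it.
Everything else can be placed before the planning session in some valid order, so the planning session can sit as late as position 9 − 2 = 7.

7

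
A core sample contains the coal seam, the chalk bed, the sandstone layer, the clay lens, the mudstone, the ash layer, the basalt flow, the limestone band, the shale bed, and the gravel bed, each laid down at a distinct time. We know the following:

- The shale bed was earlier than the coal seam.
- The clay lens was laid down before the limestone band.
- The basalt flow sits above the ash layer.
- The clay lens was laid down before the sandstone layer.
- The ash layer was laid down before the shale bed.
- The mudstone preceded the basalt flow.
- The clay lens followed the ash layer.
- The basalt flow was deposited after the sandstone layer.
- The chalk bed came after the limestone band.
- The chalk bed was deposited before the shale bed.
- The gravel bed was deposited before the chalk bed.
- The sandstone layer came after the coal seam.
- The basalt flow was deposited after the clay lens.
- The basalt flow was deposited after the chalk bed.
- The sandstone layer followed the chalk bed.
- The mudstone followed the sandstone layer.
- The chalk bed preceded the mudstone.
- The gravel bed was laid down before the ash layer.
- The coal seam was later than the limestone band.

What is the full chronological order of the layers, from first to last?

the gravel bed, the ash layer, the clay lens, the limestone band, the chalk bed, the shale bed, the coal seam, the sandstone layer, the mudstone, the basalt flow

The constraints fix every adjacent pair, so only one ordering works:
the gravel bed → the ash layer → the clay lens → the limestone band → the chalk bed → the shale bed → the coal seam → the sandstone layer → the mudstone → the basalt flow.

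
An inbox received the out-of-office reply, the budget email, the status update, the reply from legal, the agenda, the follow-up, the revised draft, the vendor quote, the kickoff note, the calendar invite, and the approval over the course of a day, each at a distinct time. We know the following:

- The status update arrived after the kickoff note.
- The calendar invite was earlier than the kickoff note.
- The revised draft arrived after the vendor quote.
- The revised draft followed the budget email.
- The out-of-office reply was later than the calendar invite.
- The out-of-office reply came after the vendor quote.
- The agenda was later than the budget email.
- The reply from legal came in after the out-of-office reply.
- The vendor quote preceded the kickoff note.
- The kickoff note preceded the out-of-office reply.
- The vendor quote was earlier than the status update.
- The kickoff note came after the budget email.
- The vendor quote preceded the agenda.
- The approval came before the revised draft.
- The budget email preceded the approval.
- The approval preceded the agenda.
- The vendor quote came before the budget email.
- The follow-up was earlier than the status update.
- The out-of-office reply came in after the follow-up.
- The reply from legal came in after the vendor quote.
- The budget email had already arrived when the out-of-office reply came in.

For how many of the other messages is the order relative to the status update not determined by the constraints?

Forced before the status update: the budget email, the calendar invite, the follow-up, the kickoff note, and the vendor quote.
That leaves the agenda, the approval, the out-of-office reply, the reply from legal, and the revised draft with no forced order relative to the status update — 5.

5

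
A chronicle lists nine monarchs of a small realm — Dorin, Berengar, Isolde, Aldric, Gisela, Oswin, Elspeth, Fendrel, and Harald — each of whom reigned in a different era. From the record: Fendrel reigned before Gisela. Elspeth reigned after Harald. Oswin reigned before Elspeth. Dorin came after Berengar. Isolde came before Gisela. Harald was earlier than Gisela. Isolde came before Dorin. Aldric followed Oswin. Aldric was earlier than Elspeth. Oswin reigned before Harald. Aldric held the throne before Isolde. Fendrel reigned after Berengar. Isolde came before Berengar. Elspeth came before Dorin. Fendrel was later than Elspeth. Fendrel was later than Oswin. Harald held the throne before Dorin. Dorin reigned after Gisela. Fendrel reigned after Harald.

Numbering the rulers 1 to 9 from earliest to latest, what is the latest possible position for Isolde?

5

Isolde must come before Berengar, Dorin, Fendrel, and Gisela — 4 rulers forced after them.
Everything else can be placed before Isolde in some valid order, so Isolde can sit as late as position 9 − 4 = 5.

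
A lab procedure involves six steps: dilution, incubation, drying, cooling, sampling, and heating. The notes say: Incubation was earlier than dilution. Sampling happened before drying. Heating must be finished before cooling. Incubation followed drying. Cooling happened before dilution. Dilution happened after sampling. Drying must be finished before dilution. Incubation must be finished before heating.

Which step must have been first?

Sampling has a chain of constraints placing it before every other step, so sampling must be first.

sampling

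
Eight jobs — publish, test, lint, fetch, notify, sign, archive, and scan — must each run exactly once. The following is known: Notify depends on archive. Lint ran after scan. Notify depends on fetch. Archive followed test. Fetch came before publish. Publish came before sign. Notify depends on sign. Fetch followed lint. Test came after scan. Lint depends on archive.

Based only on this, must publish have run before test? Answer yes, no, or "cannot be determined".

no

Tracing the constraints gives test → archive → lint → fetch → publish, so test must come before publish.
That means publish cannot be before test.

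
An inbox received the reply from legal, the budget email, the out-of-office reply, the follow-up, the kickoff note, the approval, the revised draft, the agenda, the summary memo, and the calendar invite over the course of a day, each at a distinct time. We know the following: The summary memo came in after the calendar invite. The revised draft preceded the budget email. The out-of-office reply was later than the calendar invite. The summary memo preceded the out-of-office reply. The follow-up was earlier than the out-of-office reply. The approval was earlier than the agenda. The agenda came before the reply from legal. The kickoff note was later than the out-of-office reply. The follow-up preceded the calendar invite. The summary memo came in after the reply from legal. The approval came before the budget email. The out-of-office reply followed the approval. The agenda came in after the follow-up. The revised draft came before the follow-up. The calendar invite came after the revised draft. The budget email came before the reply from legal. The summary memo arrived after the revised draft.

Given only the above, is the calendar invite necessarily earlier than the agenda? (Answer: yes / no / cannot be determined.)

No chain of stated constraints runs from the calendar invite to the agenda, and none runs from the agenda to the calendar invite either.
So the relative order of the calendar invite and the agenda is not fixed by the given facts.

cannot be determined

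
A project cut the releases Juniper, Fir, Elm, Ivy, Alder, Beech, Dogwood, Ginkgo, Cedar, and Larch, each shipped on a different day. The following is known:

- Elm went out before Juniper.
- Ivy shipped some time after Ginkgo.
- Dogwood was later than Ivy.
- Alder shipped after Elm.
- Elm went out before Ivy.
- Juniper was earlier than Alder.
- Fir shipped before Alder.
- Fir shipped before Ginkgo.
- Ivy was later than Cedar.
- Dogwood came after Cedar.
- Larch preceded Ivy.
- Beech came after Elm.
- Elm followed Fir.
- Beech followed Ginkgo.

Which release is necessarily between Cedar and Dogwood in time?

Tracing the constraints gives Cedar → Ivy → Dogwood, so Ivy sits after Cedar and before Dogwood.
No other release is forced both after Cedar and before Dogwood.

Ivy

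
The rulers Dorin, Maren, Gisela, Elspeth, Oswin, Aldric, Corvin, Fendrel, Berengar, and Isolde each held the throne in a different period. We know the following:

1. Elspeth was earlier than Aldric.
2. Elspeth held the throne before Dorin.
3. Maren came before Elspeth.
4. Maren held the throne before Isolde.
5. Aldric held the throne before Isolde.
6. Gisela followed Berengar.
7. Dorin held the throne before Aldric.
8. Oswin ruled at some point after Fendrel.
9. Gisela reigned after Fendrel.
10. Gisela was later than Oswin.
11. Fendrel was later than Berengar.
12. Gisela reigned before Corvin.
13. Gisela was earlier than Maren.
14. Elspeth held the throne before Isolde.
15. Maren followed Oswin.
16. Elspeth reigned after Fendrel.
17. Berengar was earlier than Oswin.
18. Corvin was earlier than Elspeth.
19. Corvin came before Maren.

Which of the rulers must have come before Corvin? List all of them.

Berengar, Fendrel, Gisela, Oswin

Directly stated before Corvin: Gisela.
Berengar reaches Corvin via Berengar → Gisela → Corvin.
Fendrel reaches Corvin via Fendrel → Gisela → Corvin.
Oswin reaches Corvin via Oswin → Gisela → Corvin.
No chain forces Isolde (or any of the others) ahead of Corvin.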